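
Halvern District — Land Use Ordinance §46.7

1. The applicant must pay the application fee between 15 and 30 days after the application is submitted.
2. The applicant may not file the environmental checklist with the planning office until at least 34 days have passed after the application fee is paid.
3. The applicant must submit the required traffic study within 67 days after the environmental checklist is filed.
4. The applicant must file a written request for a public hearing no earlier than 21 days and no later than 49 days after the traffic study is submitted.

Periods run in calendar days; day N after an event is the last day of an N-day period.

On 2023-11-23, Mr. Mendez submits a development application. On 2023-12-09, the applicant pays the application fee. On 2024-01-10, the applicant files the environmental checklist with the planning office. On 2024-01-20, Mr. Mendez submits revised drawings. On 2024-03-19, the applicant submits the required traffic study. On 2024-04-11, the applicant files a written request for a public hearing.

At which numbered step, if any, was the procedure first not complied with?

Step 2

(1) the permitted window runs from 2023-11-23 + 15 = 2023-12-08 to 2023-11-23 + 30 = 2023-12-23; 2023-12-09 falls inside that range.
(2) permitted from 2023-12-09 + 34 days = 2024-01-12 onward; acted on 2024-01-10, 2 days prematurely.
That is the first point of non-compliance.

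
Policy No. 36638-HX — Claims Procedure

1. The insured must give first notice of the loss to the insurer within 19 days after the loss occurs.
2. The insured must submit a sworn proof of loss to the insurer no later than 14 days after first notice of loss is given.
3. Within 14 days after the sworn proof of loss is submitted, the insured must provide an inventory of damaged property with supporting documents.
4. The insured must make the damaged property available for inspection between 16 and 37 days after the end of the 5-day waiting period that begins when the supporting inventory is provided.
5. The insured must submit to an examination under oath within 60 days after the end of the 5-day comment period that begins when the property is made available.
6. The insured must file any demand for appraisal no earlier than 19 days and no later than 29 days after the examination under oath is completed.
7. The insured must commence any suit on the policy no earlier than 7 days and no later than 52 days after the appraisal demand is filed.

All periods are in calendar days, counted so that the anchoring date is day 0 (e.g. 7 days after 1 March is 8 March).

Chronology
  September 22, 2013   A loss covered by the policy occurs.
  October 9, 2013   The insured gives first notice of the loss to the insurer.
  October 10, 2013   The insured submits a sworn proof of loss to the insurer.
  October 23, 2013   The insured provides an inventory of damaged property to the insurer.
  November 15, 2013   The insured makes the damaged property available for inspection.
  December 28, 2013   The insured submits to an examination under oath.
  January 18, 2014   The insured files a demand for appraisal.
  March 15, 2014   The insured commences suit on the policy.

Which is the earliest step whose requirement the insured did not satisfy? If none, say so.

Step 7

Step 1: 19 days after September 22, 2013 (when the loss occurs) is October 11, 2013; done October 9, 2013 — timely.
Step 2: 14 days after October 9, 2013 (when first notice of loss is given) is October 23, 2013; done October 10, 2013 — timely.
Step 3: 14 days after October 10, 2013 (when the sworn proof of loss is submitted) is October 24, 2013; done October 23, 2013 — timely.
Step 4: the window is 16–37 days after October 28, 2013 (end of the 5-day waiting period, which began when the supporting inventory is provided on October 23, 2013), so November 13, 2013 through December 4, 2013; done November 15, 2013 — within the window.
Step 5: 60 days after November 20, 2013 (end of the 5-day comment period, which began when the property is made available on November 15, 2013) is January 19, 2014; done December 28, 2013 — timely.
Step 6: the window is 19–29 days after December 28, 2013 (when the examination under oath is completed), so January 16, 2014 through January 26, 2014; done January 18, 2014, which is between those dates.
Step 7: the window is 7–52 days after January 18, 2014 (when the appraisal demand is filed), so January 25, 2014 through March 11, 2014; March 15, 2014 is 4 days past the end of the window.
The procedure was therefore not followed at step 7.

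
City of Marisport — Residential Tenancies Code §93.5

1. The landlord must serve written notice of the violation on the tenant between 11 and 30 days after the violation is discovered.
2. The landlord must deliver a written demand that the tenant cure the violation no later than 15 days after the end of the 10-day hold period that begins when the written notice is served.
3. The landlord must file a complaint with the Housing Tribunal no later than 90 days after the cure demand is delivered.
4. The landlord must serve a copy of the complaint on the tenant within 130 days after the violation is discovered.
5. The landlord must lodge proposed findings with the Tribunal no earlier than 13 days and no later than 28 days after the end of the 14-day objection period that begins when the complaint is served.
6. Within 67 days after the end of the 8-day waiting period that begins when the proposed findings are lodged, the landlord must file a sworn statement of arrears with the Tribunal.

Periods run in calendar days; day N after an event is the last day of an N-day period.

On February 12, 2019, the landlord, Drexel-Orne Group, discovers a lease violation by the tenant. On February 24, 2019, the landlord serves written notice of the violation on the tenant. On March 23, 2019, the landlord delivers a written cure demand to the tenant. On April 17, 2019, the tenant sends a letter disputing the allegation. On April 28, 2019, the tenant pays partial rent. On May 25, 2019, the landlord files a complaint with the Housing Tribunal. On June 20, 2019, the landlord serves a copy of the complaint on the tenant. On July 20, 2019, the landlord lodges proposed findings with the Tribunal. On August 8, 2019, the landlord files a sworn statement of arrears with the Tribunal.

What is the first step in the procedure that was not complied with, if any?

Step 2

(1) the permitted window runs from February 12, 2019 + 11 = February 23, 2019 to February 12, 2019 + 30 = March 14, 2019; done February 24, 2019 — within the window.
(2) due by March 6, 2019 + 15 days = March 21, 2019; March 23, 2019 misses that deadline by 2 days.
The procedure was therefore not followed at step 2.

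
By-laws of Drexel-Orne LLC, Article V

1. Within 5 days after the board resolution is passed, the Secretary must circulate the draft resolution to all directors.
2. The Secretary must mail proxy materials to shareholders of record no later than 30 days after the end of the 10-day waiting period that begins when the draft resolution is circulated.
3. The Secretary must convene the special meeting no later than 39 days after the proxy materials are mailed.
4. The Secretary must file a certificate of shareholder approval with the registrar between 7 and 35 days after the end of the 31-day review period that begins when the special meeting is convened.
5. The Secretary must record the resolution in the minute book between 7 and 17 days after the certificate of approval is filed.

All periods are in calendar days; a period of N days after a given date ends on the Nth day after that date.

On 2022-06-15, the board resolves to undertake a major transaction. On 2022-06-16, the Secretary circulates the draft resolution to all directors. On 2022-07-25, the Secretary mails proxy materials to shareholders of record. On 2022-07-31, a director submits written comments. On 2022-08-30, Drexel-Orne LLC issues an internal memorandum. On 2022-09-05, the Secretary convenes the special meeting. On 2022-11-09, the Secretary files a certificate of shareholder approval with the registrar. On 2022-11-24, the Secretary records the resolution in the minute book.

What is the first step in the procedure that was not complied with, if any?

Step 1: 5 days after 2022-06-15 (when the board resolution is passed) is 2022-06-20; done 2022-06-16 — timely.
Step 2: 30 days after 2022-06-26 (end of the 10-day waiting period, which began when the draft resolution is circulated on 2022-06-16) is 2022-07-26; done 2022-07-25 — timely.
Step 3: 39 days after 2022-07-25 (when the proxy materials are mailed) is 2022-09-02; done 2022-09-05 — 3 days late.

Step 3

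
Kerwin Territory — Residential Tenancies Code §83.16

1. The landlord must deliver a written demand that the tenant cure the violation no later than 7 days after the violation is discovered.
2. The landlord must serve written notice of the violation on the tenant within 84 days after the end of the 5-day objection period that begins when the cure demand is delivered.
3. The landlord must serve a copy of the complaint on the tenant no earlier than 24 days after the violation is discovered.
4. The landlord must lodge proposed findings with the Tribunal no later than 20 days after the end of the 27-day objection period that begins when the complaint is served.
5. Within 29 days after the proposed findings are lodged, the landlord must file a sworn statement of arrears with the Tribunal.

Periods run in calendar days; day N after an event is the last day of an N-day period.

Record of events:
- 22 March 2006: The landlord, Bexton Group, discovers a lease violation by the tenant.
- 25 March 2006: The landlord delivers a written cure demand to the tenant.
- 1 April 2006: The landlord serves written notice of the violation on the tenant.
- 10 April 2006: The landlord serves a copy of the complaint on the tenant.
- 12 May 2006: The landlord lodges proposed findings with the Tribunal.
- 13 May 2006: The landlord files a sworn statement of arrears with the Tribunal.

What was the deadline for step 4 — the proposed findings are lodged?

27 May 2006

The complaint is served on 10 April 2006; the 27-day objection period therefore ends 7 May 2006, and step 4 runs from that date. 20 days after 7 May 2006 is 27 May 2006.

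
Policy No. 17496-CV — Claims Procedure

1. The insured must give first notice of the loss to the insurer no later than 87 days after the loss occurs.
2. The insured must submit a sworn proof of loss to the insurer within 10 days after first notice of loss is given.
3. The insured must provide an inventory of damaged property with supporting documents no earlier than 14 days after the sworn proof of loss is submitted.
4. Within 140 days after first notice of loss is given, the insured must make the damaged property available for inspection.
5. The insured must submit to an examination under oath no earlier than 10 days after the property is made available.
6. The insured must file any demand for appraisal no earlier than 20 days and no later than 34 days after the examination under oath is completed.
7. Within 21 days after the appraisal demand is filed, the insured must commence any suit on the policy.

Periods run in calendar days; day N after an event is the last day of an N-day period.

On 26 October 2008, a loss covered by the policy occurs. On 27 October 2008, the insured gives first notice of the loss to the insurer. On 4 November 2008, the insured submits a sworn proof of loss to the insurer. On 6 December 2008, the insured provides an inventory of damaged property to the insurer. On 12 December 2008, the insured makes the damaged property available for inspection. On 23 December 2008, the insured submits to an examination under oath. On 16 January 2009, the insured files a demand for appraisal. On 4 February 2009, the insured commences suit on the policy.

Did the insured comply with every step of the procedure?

Yes

Step 1 — counting 87 days from 26 October 2008 (when the loss occurs) gives a deadline of 21 January 2009; done 27 October 2008 — timely.
Step 2 — counting 10 days from 27 October 2008 (when first notice of loss is given) gives a deadline of 6 November 2008; done 4 November 2008 — timely.
Step 3 — must wait 14 days from 4 November 2008 (when the sworn proof of loss is submitted), so not before 18 November 2008; done 6 December 2008, after the minimum wait.
Step 4 — counting 140 days from 27 October 2008 (when first notice of loss is given) gives a deadline of 16 March 2009; done 12 December 2008 — timely.
Step 5 — must wait 10 days from 12 December 2008 (when the property is made available), so not before 22 December 2008; 23 December 2008 is on or after that date.
Step 6 — 20 and 34 days from 23 December 2008 (when the examination under oath is completed) are 12 January 2009 and 26 January 2009 respectively; 16 January 2009 falls inside that range.
Step 7 — counting 21 days from 16 January 2009 (when the appraisal demand is filed) gives a deadline of 6 February 2009; completed 4 February 2009, before the deadline.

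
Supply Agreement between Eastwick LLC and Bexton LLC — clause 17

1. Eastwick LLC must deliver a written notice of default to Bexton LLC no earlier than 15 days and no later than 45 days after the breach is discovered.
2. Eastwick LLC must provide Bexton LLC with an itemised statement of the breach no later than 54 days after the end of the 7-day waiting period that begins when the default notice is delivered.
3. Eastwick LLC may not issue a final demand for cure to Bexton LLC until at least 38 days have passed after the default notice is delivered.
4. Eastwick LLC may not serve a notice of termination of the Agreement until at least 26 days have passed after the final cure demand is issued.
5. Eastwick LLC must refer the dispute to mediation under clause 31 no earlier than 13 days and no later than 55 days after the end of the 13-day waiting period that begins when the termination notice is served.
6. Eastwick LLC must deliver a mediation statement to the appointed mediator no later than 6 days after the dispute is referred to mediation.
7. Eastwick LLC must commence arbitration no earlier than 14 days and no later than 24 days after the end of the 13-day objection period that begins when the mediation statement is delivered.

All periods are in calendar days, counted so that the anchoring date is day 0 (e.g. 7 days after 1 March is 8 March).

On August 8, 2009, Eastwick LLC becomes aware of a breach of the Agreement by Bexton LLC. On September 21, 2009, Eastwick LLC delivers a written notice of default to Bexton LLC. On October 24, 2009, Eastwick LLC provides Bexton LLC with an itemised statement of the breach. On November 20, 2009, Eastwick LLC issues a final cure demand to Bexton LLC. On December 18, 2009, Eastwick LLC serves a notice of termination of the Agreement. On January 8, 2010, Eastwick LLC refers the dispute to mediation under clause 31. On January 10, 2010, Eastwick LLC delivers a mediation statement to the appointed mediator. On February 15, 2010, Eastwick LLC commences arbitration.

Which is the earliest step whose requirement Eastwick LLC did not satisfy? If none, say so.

Step 1: the window is 15–45 days after August 8, 2009 (when the breach is discovered), so August 23, 2009 through September 22, 2009; done September 21, 2009, which is between those dates.
Step 2: 54 days after September 28, 2009 (end of the 7-day waiting period, which began when the default notice is delivered on September 21, 2009) is November 21, 2009; October 24, 2009 is within that limit.
Step 3: the earliest permitted date is 38 days after September 21, 2009 (when the default notice is delivered), i.e. October 29, 2009; done November 20, 2009 — permitted.
Step 4: the earliest permitted date is 26 days after November 20, 2009 (when the final cure demand is issued), i.e. December 16, 2009; December 18, 2009 is on or after that date.
Step 5: the window is 13–55 days after December 31, 2009 (end of the 13-day waiting period, which began when the termination notice is served on December 18, 2009), so January 13, 2010 through February 24, 2010; done January 8, 2010 — 5 days before the window opened.
That is the first point of non-compliance.

Step 5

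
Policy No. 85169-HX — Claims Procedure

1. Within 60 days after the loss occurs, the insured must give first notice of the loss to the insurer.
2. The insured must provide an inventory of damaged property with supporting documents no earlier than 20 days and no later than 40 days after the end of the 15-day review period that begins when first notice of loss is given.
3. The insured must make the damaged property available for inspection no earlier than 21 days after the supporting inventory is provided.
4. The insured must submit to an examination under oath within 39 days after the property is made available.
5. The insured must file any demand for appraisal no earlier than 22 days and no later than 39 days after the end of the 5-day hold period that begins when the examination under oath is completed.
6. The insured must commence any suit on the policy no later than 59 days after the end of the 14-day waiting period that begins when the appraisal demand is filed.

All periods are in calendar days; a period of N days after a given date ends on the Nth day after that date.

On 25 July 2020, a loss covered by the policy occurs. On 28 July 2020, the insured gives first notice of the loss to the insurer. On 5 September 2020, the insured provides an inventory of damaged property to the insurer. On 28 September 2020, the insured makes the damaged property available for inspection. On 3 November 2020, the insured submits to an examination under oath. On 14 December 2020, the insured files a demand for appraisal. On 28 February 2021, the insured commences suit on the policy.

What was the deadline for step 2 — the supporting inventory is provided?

First notice of loss is given on 28 July 2020; the 15-day review period therefore ends 12 August 2020, and step 2 runs from that date. The window is 20–40 days after 12 August 2020; it closes on 21 September 2020.

21 September 2020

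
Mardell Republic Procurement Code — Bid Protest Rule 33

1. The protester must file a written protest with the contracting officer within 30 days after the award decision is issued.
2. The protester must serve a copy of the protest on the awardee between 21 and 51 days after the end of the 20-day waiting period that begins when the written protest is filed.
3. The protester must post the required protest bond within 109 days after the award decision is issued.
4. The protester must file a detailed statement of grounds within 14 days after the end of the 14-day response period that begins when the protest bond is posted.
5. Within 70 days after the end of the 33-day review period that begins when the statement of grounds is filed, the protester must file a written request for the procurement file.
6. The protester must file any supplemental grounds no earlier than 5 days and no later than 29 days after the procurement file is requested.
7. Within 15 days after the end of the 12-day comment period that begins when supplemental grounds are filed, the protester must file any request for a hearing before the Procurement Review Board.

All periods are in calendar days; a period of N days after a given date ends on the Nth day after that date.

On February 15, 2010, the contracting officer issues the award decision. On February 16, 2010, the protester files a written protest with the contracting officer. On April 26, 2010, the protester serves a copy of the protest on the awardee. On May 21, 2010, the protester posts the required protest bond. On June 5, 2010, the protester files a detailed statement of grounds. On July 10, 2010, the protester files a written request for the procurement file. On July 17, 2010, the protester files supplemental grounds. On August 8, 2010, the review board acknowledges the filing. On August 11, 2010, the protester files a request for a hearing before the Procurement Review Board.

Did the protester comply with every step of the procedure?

Yes

Step 1 — counting 30 days from February 15, 2010 (when the award decision is issued) gives a deadline of March 17, 2010; completed February 16, 2010, before the deadline.
Step 2 — 21 and 51 days from March 8, 2010 (end of the 20-day waiting period, which began when the written protest is filed on February 16, 2010) are March 29, 2010 and April 28, 2010 respectively; done April 26, 2010 — within the window.
Step 3 — counting 109 days from February 15, 2010 (when the award decision is issued) gives a deadline of June 4, 2010; done May 21, 2010 — timely.
Step 4 — counting 14 days from June 4, 2010 (end of the 14-day response period, which began when the protest bond is posted on May 21, 2010) gives a deadline of June 18, 2010; done June 5, 2010 — timely.
Step 5 — counting 70 days from July 8, 2010 (end of the 33-day review period, which began when the statement of grounds is filed on June 5, 2010) gives a deadline of September 16, 2010; July 10, 2010 is within that limit.
Step 6 — 5 and 29 days from July 10, 2010 (when the procurement file is requested) are July 15, 2010 and August 8, 2010 respectively; done July 17, 2010 — within the window.
Step 7 — counting 15 days from July 29, 2010 (end of the 12-day comment period, which began when supplemental grounds are filed on July 17, 2010) gives a deadline of August 13, 2010; completed August 11, 2010, before the deadline.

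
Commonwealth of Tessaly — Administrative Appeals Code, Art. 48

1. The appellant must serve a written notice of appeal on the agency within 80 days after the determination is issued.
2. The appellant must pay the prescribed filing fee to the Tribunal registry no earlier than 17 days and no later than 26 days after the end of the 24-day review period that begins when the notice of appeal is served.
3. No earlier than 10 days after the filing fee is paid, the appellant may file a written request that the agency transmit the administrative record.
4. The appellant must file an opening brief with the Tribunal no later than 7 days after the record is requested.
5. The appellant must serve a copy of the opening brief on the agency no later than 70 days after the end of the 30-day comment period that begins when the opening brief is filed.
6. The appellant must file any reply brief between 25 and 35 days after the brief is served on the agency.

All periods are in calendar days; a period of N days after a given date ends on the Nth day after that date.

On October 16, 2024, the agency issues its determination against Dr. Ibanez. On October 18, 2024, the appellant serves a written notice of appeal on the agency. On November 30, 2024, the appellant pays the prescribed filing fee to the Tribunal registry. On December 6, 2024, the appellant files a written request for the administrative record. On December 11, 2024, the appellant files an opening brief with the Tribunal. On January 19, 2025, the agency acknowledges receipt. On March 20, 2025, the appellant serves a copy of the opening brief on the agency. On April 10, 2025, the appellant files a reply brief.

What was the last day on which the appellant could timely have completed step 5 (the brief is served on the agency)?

March 21, 2025

The opening brief is filed on December 11, 2024; the 30-day comment period therefore ends January 10, 2025, and step 5 runs from that date. 70 days after January 10, 2025 is March 21, 2025.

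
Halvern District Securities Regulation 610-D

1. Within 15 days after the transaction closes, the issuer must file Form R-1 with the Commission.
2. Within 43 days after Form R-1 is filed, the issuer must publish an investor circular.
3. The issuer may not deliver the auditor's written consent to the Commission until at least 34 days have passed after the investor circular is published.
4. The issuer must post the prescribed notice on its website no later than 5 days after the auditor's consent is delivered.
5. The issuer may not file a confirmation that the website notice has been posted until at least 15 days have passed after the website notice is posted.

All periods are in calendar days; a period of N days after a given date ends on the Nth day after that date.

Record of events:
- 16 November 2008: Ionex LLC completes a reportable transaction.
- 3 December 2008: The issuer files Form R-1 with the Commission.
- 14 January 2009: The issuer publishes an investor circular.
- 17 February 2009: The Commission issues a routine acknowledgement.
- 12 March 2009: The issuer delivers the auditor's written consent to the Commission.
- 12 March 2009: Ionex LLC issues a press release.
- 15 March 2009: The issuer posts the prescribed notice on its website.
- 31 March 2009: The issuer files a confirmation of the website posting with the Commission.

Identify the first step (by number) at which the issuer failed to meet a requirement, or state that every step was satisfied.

Step 1

(1) due by 16 November 2008 + 15 days = 1 December 2008; 3 December 2008 misses that deadline by 2 days.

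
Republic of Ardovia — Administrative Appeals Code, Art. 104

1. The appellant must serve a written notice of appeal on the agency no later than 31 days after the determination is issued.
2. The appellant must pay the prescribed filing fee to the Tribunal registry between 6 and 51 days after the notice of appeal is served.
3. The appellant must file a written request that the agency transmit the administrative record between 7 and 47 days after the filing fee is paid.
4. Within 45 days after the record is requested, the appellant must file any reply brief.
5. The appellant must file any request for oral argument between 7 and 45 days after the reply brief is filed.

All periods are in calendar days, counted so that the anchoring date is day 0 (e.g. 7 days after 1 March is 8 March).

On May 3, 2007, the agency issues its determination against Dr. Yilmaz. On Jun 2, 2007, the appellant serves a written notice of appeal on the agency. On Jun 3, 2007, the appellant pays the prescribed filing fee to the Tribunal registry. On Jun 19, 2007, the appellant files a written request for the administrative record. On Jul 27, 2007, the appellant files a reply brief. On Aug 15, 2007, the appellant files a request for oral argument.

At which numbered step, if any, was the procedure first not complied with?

Step 2

Step 1 — counting 31 days from May 3, 2007 (when the determination is issued) gives a deadline of Jun 3, 2007; done Jun 2, 2007 — timely.
Step 2 — 6 and 51 days from Jun 2, 2007 (when the notice of appeal is served) are Jun 8, 2007 and Jul 23, 2007 respectively; Jun 3, 2007 is 5 days too early.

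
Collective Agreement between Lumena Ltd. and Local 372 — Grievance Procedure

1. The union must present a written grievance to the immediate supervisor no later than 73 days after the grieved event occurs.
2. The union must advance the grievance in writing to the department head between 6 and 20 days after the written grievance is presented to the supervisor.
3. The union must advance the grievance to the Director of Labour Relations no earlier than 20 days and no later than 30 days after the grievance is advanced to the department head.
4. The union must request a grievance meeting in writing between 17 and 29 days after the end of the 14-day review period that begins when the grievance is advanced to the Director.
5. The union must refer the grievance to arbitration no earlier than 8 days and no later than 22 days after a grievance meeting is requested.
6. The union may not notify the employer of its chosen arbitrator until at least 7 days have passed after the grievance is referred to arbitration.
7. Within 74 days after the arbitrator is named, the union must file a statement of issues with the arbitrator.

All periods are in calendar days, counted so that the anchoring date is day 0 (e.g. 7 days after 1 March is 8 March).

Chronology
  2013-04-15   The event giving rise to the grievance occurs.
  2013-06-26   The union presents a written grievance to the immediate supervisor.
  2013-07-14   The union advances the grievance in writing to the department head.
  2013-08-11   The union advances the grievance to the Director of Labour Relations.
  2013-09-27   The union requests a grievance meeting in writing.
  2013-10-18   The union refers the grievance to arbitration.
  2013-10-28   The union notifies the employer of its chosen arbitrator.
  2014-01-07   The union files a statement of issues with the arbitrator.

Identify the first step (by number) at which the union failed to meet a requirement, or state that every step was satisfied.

Step 1 — counting 73 days from 2013-04-15 (when the grieved event occurs) gives a deadline of 2013-06-27; 2013-06-26 is within that limit.
Step 2 — 6 and 20 days from 2013-06-26 (when the written grievance is presented to the supervisor) are 2013-07-02 and 2013-07-16 respectively; done 2013-07-14, which is between those dates.
Step 3 — 20 and 30 days from 2013-07-14 (when the grievance is advanced to the department head) are 2013-08-03 and 2013-08-13 respectively; 2013-08-11 falls inside that range.
Step 4 — 17 and 29 days from 2013-08-25 (end of the 14-day review period, which began when the grievance is advanced to the Director on 2013-08-11) are 2013-09-11 and 2013-09-23 respectively; done 2013-09-27 — 4 days after the window closed.
That is the first point of non-compliance.

Step 4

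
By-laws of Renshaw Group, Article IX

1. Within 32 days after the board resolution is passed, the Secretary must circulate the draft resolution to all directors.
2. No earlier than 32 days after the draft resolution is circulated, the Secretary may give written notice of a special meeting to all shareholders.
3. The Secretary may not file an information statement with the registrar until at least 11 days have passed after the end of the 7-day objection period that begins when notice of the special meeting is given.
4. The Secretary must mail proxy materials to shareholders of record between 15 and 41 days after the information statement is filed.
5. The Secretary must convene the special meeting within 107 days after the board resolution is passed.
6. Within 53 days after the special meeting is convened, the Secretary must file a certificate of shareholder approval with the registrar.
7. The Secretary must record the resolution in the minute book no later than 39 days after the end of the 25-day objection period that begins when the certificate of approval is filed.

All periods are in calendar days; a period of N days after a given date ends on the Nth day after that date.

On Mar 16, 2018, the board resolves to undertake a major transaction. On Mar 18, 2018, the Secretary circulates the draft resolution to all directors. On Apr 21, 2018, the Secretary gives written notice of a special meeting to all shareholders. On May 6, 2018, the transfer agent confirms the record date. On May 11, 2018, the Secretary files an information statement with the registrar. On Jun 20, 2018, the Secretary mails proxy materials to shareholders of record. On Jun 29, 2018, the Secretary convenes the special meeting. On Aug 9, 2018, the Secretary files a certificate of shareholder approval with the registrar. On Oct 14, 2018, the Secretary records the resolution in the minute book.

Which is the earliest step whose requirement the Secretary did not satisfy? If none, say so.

Step 7

Step 1: 32 days after Mar 16, 2018 (when the board resolution is passed) is Apr 17, 2018; completed Mar 18, 2018, before the deadline.
Step 2: the earliest permitted date is 32 days after Mar 18, 2018 (when the draft resolution is circulated), i.e. Apr 19, 2018; done Apr 21, 2018, after the minimum wait.
Step 3: the earliest permitted date is 11 days after Apr 28, 2018 (end of the 7-day objection period, which began when notice of the special meeting is given on Apr 21, 2018), i.e. May 9, 2018; May 11, 2018 is on or after that date.
Step 4: the window is 15–41 days after May 11, 2018 (when the information statement is filed), so May 26, 2018 through Jun 21, 2018; done Jun 20, 2018 — within the window.
Step 5: 107 days after Mar 16, 2018 (when the board resolution is passed) is Jul 1, 2018; completed Jun 29, 2018, before the deadline.
Step 6: 53 days after Jun 29, 2018 (when the special meeting is convened) is Aug 21, 2018; Aug 9, 2018 is within that limit.
Step 7: 39 days after Sep 3, 2018 (end of the 25-day objection period, which began when the certificate of approval is filed on Aug 9, 2018) is Oct 12, 2018; done Oct 14, 2018 — 2 days late.
That is the first point of non-compliance.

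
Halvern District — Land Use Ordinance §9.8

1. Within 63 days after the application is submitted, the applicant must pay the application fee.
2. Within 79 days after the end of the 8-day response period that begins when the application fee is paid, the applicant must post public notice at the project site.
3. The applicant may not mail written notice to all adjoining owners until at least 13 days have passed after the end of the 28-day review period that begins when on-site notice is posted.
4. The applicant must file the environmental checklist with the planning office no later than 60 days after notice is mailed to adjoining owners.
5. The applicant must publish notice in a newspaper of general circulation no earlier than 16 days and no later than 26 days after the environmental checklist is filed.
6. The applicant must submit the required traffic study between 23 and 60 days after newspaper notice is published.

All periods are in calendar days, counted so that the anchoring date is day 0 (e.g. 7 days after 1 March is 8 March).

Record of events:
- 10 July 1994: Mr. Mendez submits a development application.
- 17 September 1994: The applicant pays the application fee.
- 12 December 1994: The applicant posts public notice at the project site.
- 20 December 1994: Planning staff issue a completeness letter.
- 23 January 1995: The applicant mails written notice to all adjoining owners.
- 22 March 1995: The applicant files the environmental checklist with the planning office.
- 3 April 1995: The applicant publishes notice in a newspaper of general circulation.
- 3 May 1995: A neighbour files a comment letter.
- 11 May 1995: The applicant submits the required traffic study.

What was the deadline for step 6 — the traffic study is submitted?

Step 6 runs from 3 April 1995, when newspaper notice is published. The window is 23–60 days after 3 April 1995; it closes on 2 June 1995.

2 June 1995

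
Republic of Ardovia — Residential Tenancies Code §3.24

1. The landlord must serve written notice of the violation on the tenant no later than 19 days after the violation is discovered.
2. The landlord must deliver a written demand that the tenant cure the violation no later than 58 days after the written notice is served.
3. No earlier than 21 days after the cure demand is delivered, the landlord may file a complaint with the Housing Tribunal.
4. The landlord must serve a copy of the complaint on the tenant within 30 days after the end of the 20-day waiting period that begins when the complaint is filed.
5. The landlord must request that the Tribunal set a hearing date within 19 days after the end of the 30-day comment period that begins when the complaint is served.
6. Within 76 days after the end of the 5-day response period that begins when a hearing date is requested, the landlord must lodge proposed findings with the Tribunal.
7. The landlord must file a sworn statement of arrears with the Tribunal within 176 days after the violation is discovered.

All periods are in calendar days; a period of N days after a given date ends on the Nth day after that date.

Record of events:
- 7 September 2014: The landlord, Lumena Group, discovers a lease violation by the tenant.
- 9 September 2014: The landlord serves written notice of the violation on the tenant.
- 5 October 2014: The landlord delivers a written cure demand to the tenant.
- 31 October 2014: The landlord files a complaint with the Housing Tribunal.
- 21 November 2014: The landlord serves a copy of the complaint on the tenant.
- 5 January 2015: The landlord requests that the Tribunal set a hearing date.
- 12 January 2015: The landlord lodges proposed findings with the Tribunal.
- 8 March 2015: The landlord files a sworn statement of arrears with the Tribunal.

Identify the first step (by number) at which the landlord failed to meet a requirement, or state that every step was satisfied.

Step 1 — counting 19 days from 7 September 2014 (when the violation is discovered) gives a deadline of 26 September 2014; done 9 September 2014 — timely.
Step 2 — counting 58 days from 9 September 2014 (when the written notice is served) gives a deadline of 6 November 2014; 5 October 2014 is within that limit.
Step 3 — must wait 21 days from 5 October 2014 (when the cure demand is delivered), so not before 26 October 2014; done 31 October 2014 — permitted.
Step 4 — counting 30 days from 20 November 2014 (end of the 20-day waiting period, which began when the complaint is filed on 31 October 2014) gives a deadline of 20 December 2014; completed 21 November 2014, before the deadline.
Step 5 — counting 19 days from 21 December 2014 (end of the 30-day comment period, which began when the complaint is served on 21 November 2014) gives a deadline of 9 January 2015; 5 January 2015 is within that limit.
Step 6 — counting 76 days from 10 January 2015 (end of the 5-day response period, which began when a hearing date is requested on 5 January 2015) gives a deadline of 27 March 2015; done 12 January 2015 — timely.
Step 7 — counting 176 days from 7 September 2014 (when the violation is discovered) gives a deadline of 2 March 2015; 8 March 2015 misses that deadline by 6 days.

Step 7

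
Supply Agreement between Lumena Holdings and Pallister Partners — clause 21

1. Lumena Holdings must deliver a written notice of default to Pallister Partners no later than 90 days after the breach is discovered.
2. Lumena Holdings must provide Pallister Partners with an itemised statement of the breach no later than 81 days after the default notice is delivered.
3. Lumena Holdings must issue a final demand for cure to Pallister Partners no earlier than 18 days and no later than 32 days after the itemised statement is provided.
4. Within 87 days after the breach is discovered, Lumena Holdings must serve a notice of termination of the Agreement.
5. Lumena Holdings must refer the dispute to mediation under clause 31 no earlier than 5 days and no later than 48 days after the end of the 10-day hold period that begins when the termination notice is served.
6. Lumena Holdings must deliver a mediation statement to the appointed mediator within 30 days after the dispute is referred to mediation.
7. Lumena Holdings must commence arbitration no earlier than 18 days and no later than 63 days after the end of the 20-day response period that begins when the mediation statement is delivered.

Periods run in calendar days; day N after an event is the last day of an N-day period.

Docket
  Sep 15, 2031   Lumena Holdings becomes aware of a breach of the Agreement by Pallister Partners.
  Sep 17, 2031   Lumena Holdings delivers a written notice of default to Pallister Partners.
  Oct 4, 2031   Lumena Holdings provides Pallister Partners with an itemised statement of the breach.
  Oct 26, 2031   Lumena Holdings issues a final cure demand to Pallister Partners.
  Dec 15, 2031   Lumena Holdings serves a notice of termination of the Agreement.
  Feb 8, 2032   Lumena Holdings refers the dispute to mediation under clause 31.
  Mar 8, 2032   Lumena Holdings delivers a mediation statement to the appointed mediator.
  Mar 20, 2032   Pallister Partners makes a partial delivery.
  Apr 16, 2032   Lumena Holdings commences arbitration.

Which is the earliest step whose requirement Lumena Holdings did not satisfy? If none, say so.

Step 1: 90 days after Sep 15, 2031 (when the breach is discovered) is Dec 14, 2031; completed Sep 17, 2031, before the deadline.
Step 2: 81 days after Sep 17, 2031 (when the default notice is delivered) is Dec 7, 2031; done Oct 4, 2031 — timely.
Step 3: the window is 18–32 days after Oct 4, 2031 (when the itemised statement is provided), so Oct 22, 2031 through Nov 5, 2031; done Oct 26, 2031, which is between those dates.
Step 4: 87 days after Sep 15, 2031 (when the breach is discovered) is Dec 11, 2031; Dec 15, 2031 misses that deadline by 4 days.

Step 4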